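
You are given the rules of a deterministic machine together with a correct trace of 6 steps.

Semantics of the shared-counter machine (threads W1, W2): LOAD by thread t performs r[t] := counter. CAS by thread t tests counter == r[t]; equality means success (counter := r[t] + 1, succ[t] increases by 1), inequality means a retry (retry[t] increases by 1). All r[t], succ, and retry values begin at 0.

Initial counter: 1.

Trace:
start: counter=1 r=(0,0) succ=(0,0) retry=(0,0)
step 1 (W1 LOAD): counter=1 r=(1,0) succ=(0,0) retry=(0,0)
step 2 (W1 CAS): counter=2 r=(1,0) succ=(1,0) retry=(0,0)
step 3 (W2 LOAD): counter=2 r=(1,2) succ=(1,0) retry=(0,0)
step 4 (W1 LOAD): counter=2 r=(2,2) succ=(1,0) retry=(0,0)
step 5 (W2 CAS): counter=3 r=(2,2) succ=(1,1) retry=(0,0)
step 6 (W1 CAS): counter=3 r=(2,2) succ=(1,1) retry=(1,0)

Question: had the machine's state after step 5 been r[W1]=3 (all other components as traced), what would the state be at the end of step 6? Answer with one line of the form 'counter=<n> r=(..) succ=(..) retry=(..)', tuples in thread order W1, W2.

state after step 5 := counter=3 r=(3,2) succ=(1,1) retry=(0,0)
step 6 (W1 CAS): counter=4 r=(3,2) succ=(2,1) retry=(0,0)

counter=4 r=(3,2) succ=(2,1) retry=(0,0)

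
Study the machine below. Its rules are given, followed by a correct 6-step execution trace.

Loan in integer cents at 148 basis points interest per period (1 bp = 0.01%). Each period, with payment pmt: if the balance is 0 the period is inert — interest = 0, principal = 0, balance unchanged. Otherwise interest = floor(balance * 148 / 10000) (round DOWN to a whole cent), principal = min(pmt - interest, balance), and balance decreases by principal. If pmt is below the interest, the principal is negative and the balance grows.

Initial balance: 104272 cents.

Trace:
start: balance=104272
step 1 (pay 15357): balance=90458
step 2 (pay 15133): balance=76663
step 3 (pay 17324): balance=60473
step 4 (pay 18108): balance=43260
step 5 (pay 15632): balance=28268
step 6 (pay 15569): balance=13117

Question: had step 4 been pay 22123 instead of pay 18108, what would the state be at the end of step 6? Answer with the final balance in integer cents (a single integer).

(re-executing from step 4 with the substitution; state before step 4: balance=60473)
step 4 (pay 22123): balance=39245
step 5 (pay 15632): balance=24193
step 6 (pay 15569): balance=8982

8982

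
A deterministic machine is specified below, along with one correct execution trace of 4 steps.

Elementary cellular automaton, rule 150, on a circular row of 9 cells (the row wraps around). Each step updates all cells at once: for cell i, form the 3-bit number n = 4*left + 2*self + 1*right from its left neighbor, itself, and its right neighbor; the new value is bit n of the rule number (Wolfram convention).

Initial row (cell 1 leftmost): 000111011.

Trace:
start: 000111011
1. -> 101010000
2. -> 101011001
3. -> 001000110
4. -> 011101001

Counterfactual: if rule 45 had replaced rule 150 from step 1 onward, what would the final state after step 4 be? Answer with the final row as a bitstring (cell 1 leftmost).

110110111

(re-executing steps 1..4 under rule 45; state before step 1: 000111011)
1. -> 010100110
2. -> 011100100
3. -> 010000101
4. -> 110110111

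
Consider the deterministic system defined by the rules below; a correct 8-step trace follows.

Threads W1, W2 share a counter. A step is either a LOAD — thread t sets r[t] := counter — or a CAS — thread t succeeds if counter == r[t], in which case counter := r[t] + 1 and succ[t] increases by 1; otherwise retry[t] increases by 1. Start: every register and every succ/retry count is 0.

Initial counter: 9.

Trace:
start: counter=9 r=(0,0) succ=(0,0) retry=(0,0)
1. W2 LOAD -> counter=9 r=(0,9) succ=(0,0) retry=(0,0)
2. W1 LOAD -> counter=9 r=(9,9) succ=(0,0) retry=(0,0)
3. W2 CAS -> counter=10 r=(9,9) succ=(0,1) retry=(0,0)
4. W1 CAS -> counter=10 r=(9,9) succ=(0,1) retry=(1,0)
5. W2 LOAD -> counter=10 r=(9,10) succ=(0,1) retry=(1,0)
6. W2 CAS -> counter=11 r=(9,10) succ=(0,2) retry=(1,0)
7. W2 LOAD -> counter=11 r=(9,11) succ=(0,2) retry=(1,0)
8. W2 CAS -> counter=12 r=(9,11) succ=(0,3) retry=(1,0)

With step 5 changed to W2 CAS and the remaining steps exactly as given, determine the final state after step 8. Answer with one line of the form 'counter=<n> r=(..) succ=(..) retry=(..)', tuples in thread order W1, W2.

(re-executing from step 5 with the substitution; state before step 5: counter=10 r=(9,9) succ=(0,1) retry=(1,0))
5. W2 CAS -> counter=10 r=(9,9) succ=(0,1) retry=(1,1)
6. W2 CAS -> counter=10 r=(9,9) succ=(0,1) retry=(1,2)
7. W2 LOAD -> counter=10 r=(9,10) succ=(0,1) retry=(1,2)
8. W2 CAS -> counter=11 r=(9,10) succ=(0,2) retry=(1,2)

counter=11 r=(9,10) succ=(0,2) retry=(1,2)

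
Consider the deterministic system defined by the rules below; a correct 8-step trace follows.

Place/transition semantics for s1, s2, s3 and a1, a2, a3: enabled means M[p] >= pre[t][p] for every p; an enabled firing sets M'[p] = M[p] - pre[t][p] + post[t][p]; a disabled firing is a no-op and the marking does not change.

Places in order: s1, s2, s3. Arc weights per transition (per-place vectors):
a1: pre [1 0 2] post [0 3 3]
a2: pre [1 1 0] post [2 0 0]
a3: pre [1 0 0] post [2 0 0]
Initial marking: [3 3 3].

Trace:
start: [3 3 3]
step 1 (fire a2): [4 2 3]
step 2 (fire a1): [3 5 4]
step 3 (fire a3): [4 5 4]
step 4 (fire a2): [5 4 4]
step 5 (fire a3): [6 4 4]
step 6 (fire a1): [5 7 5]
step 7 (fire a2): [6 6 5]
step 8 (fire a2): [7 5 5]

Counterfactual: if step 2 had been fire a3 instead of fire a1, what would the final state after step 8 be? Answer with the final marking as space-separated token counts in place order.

(re-executing from step 2 with the substitution; state before step 2: [4 2 3])
step 2 (fire a3): [5 2 3]
step 3 (fire a3): [6 2 3]
step 4 (fire a2): [7 1 3]
step 5 (fire a3): [8 1 3]
step 6 (fire a1): [7 4 4]
step 7 (fire a2): [8 3 4]
step 8 (fire a2): [9 2 4]

9 2 4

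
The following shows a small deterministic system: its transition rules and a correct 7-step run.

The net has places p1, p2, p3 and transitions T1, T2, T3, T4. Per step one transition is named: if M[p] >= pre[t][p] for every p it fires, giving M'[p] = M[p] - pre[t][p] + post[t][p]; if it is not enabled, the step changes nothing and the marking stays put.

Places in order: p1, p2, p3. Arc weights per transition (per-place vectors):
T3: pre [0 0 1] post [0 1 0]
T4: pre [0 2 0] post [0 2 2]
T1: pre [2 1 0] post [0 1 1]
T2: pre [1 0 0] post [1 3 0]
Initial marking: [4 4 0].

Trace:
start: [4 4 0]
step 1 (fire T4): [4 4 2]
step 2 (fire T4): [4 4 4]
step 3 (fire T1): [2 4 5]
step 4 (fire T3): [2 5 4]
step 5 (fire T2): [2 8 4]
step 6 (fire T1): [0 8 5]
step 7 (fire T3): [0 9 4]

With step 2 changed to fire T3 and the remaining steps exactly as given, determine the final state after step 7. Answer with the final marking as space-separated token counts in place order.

(re-executing from step 2 with the substitution; state before step 2: [4 4 2])
step 2 (fire T3): [4 5 1]
step 3 (fire T1): [2 5 2]
step 4 (fire T3): [2 6 1]
step 5 (fire T2): [2 9 1]
step 6 (fire T1): [0 9 2]
step 7 (fire T3): [0 10 1]

0 10 1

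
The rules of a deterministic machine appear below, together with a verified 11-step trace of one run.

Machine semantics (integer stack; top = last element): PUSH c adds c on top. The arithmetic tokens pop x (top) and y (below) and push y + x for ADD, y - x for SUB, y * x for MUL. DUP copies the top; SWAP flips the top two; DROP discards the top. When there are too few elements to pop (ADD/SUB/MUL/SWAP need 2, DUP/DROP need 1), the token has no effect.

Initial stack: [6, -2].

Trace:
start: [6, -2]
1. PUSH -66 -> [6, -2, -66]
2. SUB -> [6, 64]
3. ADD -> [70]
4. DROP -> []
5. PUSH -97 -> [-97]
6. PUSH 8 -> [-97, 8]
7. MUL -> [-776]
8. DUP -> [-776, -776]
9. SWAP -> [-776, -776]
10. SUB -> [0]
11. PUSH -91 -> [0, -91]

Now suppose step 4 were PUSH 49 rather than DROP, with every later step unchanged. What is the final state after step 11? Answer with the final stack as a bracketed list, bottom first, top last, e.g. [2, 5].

[70, 49, 0, -91]

(re-executing from step 4 with the substitution; state before step 4: [70])
4. PUSH 49 -> [70, 49]
5. PUSH -97 -> [70, 49, -97]
6. PUSH 8 -> [70, 49, -97, 8]
7. MUL -> [70, 49, -776]
8. DUP -> [70, 49, -776, -776]
9. SWAP -> [70, 49, -776, -776]
10. SUB -> [70, 49, 0]
11. PUSH -91 -> [70, 49, 0, -91]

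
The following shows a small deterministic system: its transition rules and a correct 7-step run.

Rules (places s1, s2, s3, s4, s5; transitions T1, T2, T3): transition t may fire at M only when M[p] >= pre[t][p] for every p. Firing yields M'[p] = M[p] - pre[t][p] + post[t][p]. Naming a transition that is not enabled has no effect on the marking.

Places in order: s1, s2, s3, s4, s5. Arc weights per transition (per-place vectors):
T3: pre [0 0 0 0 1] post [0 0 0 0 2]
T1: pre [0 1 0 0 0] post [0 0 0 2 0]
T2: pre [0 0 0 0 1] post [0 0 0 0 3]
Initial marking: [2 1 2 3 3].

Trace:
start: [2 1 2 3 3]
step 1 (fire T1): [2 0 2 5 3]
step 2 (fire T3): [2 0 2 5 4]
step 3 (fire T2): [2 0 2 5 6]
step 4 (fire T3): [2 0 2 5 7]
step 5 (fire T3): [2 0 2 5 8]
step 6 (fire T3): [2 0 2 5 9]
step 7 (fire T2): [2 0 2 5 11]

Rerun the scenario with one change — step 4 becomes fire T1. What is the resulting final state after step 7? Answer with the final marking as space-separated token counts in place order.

(re-executing from step 4 with the substitution; state before step 4: [2 0 2 5 6])
step 4 (fire T1): [2 0 2 5 6]
step 5 (fire T3): [2 0 2 5 7]
step 6 (fire T3): [2 0 2 5 8]
step 7 (fire T2): [2 0 2 5 10]

2 0 2 5 10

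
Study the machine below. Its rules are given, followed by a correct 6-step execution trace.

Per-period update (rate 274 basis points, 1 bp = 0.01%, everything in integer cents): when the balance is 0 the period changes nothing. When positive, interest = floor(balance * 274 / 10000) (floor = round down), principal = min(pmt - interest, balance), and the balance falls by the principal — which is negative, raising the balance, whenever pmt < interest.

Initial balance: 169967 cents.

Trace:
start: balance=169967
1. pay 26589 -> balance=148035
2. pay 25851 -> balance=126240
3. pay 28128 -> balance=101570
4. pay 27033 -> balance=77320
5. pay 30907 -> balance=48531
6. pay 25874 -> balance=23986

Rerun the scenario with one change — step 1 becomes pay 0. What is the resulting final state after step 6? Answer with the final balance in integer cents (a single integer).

(re-executing from step 1 with the substitution; state before step 1: balance=169967)
1. pay 0 -> balance=174624
2. pay 25851 -> balance=153557
3. pay 28128 -> balance=129636
4. pay 27033 -> balance=106155
5. pay 30907 -> balance=78156
6. pay 25874 -> balance=54423

54423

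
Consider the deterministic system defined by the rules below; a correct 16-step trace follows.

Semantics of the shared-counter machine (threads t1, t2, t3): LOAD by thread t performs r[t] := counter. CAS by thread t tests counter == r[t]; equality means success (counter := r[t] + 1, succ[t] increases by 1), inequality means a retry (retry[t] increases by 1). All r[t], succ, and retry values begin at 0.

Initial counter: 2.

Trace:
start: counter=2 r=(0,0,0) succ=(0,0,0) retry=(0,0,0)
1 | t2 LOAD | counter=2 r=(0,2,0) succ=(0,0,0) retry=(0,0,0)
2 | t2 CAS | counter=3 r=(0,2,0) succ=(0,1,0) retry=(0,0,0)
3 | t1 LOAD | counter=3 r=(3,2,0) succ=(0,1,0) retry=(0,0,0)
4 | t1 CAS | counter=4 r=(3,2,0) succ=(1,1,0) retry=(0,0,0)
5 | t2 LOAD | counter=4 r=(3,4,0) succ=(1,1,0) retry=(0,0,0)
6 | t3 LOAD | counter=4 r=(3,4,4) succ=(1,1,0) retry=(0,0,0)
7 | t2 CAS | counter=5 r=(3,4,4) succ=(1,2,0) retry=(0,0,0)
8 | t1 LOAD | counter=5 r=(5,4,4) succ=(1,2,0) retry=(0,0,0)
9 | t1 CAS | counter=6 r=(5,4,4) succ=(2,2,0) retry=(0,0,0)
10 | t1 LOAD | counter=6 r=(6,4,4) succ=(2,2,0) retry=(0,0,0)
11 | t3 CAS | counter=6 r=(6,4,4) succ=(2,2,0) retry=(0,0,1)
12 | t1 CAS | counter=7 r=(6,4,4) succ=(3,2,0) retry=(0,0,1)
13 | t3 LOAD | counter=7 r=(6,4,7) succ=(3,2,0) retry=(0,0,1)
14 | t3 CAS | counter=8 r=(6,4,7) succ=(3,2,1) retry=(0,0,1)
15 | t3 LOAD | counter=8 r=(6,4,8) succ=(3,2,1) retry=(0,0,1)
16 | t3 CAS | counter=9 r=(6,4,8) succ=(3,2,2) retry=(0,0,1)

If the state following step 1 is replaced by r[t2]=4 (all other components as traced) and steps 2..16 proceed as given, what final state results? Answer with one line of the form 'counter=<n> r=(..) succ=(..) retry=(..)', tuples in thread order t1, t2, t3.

counter=8 r=(5,3,7) succ=(3,1,2) retry=(0,1,1)

state after step 1 := counter=2 r=(0,4,0) succ=(0,0,0) retry=(0,0,0)
2 | t2 CAS | counter=2 r=(0,4,0) succ=(0,0,0) retry=(0,1,0)
3 | t1 LOAD | counter=2 r=(2,4,0) succ=(0,0,0) retry=(0,1,0)
4 | t1 CAS | counter=3 r=(2,4,0) succ=(1,0,0) retry=(0,1,0)
5 | t2 LOAD | counter=3 r=(2,3,0) succ=(1,0,0) retry=(0,1,0)
6 | t3 LOAD | counter=3 r=(2,3,3) succ=(1,0,0) retry=(0,1,0)
7 | t2 CAS | counter=4 r=(2,3,3) succ=(1,1,0) retry=(0,1,0)
8 | t1 LOAD | counter=4 r=(4,3,3) succ=(1,1,0) retry=(0,1,0)
9 | t1 CAS | counter=5 r=(4,3,3) succ=(2,1,0) retry=(0,1,0)
10 | t1 LOAD | counter=5 r=(5,3,3) succ=(2,1,0) retry=(0,1,0)
11 | t3 CAS | counter=5 r=(5,3,3) succ=(2,1,0) retry=(0,1,1)
12 | t1 CAS | counter=6 r=(5,3,3) succ=(3,1,0) retry=(0,1,1)
13 | t3 LOAD | counter=6 r=(5,3,6) succ=(3,1,0) retry=(0,1,1)
14 | t3 CAS | counter=7 r=(5,3,6) succ=(3,1,1) retry=(0,1,1)
15 | t3 LOAD | counter=7 r=(5,3,7) succ=(3,1,1) retry=(0,1,1)
16 | t3 CAS | counter=8 r=(5,3,7) succ=(3,1,2) retry=(0,1,1)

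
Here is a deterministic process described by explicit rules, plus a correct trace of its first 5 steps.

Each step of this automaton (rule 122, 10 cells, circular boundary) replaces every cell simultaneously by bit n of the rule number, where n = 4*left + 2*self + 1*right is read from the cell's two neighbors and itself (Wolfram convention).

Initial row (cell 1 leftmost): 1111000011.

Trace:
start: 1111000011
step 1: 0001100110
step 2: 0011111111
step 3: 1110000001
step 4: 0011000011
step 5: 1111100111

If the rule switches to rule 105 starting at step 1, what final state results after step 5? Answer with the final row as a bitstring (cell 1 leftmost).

(re-executing steps 1..5 under rule 105; state before step 1: 1111000011)
step 1: 0001011010
step 2: 1100111100
step 3: 1100100100
step 4: 1100000000
step 5: 1101111110

1101111110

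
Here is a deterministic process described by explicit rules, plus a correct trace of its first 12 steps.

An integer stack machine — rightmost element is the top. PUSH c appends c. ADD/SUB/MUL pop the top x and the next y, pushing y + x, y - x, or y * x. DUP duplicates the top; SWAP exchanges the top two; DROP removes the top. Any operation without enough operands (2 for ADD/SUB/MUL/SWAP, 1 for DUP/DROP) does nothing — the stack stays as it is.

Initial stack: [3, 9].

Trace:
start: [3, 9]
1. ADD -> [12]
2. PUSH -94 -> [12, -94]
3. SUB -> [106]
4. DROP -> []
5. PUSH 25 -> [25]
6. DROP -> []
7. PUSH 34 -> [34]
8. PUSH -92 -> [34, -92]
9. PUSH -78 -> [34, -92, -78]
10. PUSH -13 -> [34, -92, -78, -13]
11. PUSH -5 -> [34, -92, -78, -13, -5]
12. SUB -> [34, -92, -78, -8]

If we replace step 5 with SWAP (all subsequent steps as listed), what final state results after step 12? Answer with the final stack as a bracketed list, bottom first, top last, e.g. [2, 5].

(re-executing from step 5 with the substitution; state before step 5: [])
5. SWAP -> []
6. DROP -> []
7. PUSH 34 -> [34]
8. PUSH -92 -> [34, -92]
9. PUSH -78 -> [34, -92, -78]
10. PUSH -13 -> [34, -92, -78, -13]
11. PUSH -5 -> [34, -92, -78, -13, -5]
12. SUB -> [34, -92, -78, -8]

[34, -92, -78, -8]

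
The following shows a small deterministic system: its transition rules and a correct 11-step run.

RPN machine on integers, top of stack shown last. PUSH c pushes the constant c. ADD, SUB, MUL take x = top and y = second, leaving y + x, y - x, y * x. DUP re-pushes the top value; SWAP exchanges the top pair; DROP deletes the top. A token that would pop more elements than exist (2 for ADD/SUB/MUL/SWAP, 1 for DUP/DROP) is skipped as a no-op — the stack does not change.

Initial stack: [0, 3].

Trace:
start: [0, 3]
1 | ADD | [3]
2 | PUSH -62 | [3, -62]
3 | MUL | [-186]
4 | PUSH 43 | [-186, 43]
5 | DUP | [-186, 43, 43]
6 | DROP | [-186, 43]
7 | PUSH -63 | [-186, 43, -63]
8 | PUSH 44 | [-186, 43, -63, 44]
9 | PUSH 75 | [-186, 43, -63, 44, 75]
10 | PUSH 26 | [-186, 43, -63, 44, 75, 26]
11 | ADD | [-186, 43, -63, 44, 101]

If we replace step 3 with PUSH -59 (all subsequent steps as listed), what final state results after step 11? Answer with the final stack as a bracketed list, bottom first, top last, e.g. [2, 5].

[3, -62, -59, 43, -63, 44, 101]

(re-executing from step 3 with the substitution; state before step 3: [3, -62])
3 | PUSH -59 | [3, -62, -59]
4 | PUSH 43 | [3, -62, -59, 43]
5 | DUP | [3, -62, -59, 43, 43]
6 | DROP | [3, -62, -59, 43]
7 | PUSH -63 | [3, -62, -59, 43, -63]
8 | PUSH 44 | [3, -62, -59, 43, -63, 44]
9 | PUSH 75 | [3, -62, -59, 43, -63, 44, 75]
10 | PUSH 26 | [3, -62, -59, 43, -63, 44, 75, 26]
11 | ADD | [3, -62, -59, 43, -63, 44, 101]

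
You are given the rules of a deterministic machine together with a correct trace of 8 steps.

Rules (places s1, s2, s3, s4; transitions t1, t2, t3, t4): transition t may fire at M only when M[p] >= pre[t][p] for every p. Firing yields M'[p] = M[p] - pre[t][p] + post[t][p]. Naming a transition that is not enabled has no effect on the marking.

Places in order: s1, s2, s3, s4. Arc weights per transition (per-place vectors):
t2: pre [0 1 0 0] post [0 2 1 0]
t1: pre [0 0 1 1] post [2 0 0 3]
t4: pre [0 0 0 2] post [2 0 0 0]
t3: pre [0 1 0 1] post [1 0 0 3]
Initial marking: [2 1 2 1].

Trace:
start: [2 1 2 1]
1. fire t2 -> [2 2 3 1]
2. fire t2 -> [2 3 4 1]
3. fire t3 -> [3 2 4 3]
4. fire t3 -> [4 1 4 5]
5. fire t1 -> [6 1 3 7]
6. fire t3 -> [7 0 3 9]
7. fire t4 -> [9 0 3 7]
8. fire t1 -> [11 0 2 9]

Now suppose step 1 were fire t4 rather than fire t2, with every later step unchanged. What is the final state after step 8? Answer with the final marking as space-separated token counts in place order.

(re-executing from step 1 with the substitution; state before step 1: [2 1 2 1])
1. fire t4 -> [2 1 2 1]
2. fire t2 -> [2 2 3 1]
3. fire t3 -> [3 1 3 3]
4. fire t3 -> [4 0 3 5]
5. fire t1 -> [6 0 2 7]
6. fire t3 -> [6 0 2 7]
7. fire t4 -> [8 0 2 5]
8. fire t1 -> [10 0 1 7]

10 0 1 7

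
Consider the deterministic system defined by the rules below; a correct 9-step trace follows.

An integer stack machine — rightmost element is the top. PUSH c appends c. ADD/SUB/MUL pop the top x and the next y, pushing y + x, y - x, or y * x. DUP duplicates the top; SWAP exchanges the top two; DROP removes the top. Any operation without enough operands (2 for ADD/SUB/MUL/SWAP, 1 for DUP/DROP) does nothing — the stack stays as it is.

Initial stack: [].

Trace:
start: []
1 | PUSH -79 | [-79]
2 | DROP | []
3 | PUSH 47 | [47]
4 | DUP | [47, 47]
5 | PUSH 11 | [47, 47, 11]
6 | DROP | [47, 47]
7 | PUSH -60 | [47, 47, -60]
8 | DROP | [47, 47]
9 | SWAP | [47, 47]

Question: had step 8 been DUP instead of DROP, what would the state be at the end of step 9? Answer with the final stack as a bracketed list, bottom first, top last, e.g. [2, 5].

(re-executing from step 8 with the substitution; state before step 8: [47, 47, -60])
8 | DUP | [47, 47, -60, -60]
9 | SWAP | [47, 47, -60, -60]

[47, 47, -60, -60]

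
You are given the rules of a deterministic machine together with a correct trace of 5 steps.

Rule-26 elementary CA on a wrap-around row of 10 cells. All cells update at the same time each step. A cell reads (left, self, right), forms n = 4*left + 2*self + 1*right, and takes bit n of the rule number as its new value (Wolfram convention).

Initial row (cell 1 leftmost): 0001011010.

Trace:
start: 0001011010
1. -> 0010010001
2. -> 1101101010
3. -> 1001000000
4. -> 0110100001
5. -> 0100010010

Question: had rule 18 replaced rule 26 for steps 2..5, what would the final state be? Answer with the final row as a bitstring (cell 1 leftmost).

0000000000

(re-executing steps 2..5 under rule 18; state before step 2: 0010010001)
2. -> 1101101010
3. -> 0000000000
4. -> 0000000000
5. -> 0000000000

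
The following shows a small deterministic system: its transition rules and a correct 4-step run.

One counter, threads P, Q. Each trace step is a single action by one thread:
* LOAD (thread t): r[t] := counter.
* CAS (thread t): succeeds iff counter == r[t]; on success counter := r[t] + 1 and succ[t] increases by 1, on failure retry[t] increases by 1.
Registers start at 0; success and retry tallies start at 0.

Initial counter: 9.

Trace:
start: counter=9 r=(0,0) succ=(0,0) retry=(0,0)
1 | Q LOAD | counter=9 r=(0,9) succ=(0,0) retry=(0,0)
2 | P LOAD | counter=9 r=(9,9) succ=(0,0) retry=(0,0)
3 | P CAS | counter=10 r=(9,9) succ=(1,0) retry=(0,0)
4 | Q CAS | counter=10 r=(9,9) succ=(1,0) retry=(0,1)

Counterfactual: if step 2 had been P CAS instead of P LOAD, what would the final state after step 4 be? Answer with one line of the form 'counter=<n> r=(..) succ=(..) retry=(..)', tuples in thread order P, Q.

counter=10 r=(0,9) succ=(0,1) retry=(2,0)

(re-executing from step 2 with the substitution; state before step 2: counter=9 r=(0,9) succ=(0,0) retry=(0,0))
2 | P CAS | counter=9 r=(0,9) succ=(0,0) retry=(1,0)
3 | P CAS | counter=9 r=(0,9) succ=(0,0) retry=(2,0)
4 | Q CAS | counter=10 r=(0,9) succ=(0,1) retry=(2,0)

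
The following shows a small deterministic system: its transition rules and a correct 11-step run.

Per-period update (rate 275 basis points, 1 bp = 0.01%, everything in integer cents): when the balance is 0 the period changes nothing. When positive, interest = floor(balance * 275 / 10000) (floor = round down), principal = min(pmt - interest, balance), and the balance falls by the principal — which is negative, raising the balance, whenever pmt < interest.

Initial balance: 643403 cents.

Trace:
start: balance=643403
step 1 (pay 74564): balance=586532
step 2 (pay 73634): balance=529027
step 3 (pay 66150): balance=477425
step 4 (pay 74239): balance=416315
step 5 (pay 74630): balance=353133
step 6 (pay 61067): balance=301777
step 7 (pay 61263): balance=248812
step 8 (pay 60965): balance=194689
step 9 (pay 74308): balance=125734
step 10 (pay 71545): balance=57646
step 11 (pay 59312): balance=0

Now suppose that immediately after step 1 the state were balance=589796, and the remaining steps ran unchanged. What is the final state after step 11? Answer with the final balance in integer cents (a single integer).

state after step 1 := balance=589796
step 2 (pay 73634): balance=532381
step 3 (pay 66150): balance=480871
step 4 (pay 74239): balance=419855
step 5 (pay 74630): balance=356771
step 6 (pay 61067): balance=305515
step 7 (pay 61263): balance=252653
step 8 (pay 60965): balance=198635
step 9 (pay 74308): balance=129789
step 10 (pay 71545): balance=61813
step 11 (pay 59312): balance=4200

4200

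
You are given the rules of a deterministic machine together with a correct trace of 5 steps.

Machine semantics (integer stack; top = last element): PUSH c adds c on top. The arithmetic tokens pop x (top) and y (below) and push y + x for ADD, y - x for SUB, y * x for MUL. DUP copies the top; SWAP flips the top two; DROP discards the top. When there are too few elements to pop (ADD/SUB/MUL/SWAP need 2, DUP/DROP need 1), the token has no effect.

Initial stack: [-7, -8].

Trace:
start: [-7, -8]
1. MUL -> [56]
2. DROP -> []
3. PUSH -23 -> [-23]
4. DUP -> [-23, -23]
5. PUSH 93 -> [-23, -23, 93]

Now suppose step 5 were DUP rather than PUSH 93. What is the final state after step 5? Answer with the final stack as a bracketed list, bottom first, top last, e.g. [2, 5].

[-23, -23, -23]

(re-executing from step 5 with the substitution; state before step 5: [-23, -23])
5. DUP -> [-23, -23, -23]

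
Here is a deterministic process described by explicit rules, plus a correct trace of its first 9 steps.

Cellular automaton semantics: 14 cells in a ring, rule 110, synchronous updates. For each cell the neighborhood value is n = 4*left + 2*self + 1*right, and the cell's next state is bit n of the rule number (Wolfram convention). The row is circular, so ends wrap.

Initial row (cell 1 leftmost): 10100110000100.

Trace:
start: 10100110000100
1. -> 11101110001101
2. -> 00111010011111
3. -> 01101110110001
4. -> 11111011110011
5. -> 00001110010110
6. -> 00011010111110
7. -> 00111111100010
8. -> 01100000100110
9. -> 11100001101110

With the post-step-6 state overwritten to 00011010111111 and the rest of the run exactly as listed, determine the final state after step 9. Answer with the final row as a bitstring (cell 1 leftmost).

11100001100111

state after step 6 := 00011010111111
7. -> 00111111100001
8. -> 01100000100011
9. -> 11100001100111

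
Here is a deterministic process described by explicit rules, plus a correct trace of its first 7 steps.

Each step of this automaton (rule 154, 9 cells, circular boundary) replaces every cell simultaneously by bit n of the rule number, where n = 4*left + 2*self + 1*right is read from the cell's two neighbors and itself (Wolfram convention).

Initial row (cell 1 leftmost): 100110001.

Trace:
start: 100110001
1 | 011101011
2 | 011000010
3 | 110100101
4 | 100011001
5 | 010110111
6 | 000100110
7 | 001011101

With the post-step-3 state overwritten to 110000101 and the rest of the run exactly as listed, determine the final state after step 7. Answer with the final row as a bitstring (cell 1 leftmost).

001011100

state after step 3 := 110000101
4 | 101001001
5 | 000110111
6 | 101100110
7 | 001011100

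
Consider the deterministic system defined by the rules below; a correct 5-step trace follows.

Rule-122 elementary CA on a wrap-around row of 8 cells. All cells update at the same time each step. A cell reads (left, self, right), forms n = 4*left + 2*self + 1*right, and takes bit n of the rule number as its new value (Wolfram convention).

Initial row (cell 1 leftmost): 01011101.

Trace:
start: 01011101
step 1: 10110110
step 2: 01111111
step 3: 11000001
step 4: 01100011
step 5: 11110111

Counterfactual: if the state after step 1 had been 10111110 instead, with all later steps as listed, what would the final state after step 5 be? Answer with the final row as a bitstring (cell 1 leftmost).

state after step 1 := 10111110
step 2: 01100011
step 3: 11110111
step 4: 00011100
step 5: 00110110

00110110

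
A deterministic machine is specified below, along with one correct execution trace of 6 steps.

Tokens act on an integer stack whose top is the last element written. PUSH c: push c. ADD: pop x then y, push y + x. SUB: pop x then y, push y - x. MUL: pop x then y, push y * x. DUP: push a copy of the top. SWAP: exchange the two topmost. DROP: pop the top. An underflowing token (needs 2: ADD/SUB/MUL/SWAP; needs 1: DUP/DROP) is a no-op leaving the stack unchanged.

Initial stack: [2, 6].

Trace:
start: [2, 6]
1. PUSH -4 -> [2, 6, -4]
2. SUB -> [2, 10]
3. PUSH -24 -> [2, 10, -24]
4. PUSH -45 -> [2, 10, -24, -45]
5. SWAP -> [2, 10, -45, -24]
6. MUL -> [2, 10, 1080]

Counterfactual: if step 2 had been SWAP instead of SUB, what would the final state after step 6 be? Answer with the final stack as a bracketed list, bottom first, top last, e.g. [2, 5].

[2, -4, 6, 1080]

(re-executing from step 2 with the substitution; state before step 2: [2, 6, -4])
2. SWAP -> [2, -4, 6]
3. PUSH -24 -> [2, -4, 6, -24]
4. PUSH -45 -> [2, -4, 6, -24, -45]
5. SWAP -> [2, -4, 6, -45, -24]
6. MUL -> [2, -4, 6, 1080]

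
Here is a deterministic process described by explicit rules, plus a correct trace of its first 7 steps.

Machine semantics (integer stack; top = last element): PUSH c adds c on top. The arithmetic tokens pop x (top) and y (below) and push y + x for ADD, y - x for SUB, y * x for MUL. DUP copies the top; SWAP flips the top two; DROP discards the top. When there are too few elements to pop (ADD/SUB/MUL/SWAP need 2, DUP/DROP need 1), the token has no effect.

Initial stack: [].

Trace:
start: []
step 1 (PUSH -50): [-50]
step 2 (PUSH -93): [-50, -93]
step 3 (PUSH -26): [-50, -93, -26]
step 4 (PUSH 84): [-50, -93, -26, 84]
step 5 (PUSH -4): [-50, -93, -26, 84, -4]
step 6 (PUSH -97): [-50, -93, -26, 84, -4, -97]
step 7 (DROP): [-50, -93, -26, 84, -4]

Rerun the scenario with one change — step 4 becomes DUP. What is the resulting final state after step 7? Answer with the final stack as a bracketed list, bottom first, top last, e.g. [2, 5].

(re-executing from step 4 with the substitution; state before step 4: [-50, -93, -26])
step 4 (DUP): [-50, -93, -26, -26]
step 5 (PUSH -4): [-50, -93, -26, -26, -4]
step 6 (PUSH -97): [-50, -93, -26, -26, -4, -97]
step 7 (DROP): [-50, -93, -26, -26, -4]

[-50, -93, -26, -26, -4]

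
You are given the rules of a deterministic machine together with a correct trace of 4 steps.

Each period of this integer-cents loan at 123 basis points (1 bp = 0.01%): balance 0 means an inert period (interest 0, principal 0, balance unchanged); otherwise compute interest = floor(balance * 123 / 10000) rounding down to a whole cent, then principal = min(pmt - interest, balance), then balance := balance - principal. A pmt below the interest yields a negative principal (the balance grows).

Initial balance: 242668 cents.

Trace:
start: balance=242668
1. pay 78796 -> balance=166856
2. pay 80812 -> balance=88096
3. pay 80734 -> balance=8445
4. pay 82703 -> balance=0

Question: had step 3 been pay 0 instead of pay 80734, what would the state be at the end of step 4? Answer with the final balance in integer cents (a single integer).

(re-executing from step 3 with the substitution; state before step 3: balance=88096)
3. pay 0 -> balance=89179
4. pay 82703 -> balance=7572

7572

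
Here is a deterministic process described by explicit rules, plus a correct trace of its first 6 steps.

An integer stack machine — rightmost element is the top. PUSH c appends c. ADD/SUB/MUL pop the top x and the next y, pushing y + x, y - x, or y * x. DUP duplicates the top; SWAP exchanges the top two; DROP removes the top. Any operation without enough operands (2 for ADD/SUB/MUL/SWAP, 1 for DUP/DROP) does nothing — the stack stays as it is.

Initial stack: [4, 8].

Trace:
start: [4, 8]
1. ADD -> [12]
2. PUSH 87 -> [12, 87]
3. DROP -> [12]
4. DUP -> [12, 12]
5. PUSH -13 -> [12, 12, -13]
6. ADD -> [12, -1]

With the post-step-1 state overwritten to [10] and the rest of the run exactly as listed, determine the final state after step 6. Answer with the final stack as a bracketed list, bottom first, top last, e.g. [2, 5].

[10, -3]

state after step 1 := [10]
2. PUSH 87 -> [10, 87]
3. DROP -> [10]
4. DUP -> [10, 10]
5. PUSH -13 -> [10, 10, -13]
6. ADD -> [10, -3]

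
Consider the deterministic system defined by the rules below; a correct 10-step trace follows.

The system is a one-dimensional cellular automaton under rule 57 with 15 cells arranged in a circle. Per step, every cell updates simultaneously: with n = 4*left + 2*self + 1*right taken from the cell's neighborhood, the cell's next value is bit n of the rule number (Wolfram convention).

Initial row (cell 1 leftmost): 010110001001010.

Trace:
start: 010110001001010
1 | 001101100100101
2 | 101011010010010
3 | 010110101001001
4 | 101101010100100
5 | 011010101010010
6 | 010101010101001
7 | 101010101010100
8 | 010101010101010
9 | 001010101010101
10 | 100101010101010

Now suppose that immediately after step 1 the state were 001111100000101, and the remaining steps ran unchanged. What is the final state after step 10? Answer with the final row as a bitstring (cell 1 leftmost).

state after step 1 := 001111100000101
2 | 101000011110010
3 | 010111010001001
4 | 101100101100100
5 | 011010011010010
6 | 010101010101001
7 | 101010101010100
8 | 010101010101010
9 | 001010101010101
10 | 100101010101010

100101010101010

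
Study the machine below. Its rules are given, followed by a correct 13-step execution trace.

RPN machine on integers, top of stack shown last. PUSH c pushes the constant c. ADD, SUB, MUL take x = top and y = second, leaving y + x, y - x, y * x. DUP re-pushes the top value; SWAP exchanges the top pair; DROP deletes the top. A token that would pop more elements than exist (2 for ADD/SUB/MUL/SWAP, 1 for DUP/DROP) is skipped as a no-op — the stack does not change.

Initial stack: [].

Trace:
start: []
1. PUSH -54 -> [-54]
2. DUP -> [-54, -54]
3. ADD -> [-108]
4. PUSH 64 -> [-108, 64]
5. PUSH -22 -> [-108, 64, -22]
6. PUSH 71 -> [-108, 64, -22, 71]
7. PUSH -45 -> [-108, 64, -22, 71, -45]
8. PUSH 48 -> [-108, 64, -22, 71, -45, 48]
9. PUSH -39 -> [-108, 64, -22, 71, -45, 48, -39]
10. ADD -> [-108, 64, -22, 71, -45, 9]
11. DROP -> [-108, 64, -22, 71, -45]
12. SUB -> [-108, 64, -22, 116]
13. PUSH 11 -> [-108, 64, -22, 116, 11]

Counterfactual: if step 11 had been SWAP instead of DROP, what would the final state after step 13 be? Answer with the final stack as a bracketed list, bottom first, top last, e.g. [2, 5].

(re-executing from step 11 with the substitution; state before step 11: [-108, 64, -22, 71, -45, 9])
11. SWAP -> [-108, 64, -22, 71, 9, -45]
12. SUB -> [-108, 64, -22, 71, 54]
13. PUSH 11 -> [-108, 64, -22, 71, 54, 11]

[-108, 64, -22, 71, 54, 11]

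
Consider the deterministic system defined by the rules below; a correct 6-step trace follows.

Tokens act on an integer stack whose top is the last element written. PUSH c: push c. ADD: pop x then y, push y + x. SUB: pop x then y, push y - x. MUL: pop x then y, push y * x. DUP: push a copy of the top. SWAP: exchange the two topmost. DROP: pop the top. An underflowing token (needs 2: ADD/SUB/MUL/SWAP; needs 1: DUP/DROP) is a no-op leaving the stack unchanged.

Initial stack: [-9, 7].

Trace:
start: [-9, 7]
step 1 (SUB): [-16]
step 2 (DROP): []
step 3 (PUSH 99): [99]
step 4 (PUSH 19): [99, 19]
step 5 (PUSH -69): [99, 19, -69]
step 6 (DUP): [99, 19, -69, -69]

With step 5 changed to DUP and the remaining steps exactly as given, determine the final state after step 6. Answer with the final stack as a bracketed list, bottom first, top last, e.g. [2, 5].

[99, 19, 19, 19]

(re-executing from step 5 with the substitution; state before step 5: [99, 19])
step 5 (DUP): [99, 19, 19]
step 6 (DUP): [99, 19, 19, 19]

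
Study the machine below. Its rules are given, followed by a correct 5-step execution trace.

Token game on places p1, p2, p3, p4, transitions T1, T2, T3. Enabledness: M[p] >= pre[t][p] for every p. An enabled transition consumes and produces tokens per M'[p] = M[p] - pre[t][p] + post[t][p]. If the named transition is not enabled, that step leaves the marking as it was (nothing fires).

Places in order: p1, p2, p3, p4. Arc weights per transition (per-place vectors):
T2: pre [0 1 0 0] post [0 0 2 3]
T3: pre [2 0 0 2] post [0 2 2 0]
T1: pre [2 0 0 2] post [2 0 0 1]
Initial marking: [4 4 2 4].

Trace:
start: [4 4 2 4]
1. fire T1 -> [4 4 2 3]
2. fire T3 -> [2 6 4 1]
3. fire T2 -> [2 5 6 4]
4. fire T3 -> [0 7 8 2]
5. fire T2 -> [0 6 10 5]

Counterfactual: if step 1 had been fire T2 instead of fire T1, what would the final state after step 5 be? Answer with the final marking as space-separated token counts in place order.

(re-executing from step 1 with the substitution; state before step 1: [4 4 2 4])
1. fire T2 -> [4 3 4 7]
2. fire T3 -> [2 5 6 5]
3. fire T2 -> [2 4 8 8]
4. fire T3 -> [0 6 10 6]
5. fire T2 -> [0 5 12 9]

0 5 12 9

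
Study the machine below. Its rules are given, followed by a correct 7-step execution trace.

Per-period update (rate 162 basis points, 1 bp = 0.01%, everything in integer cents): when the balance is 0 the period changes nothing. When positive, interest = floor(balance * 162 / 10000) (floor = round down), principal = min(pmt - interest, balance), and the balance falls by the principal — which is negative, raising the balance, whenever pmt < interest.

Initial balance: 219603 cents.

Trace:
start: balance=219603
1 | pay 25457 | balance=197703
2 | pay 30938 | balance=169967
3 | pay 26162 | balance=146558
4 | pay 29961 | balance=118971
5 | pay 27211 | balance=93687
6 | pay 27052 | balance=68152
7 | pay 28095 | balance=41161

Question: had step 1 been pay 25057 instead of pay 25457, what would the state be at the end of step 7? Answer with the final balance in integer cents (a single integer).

(re-executing from step 1 with the substitution; state before step 1: balance=219603)
1 | pay 25057 | balance=198103
2 | pay 30938 | balance=170374
3 | pay 26162 | balance=146972
4 | pay 29961 | balance=119391
5 | pay 27211 | balance=94114
6 | pay 27052 | balance=68586
7 | pay 28095 | balance=41602

41602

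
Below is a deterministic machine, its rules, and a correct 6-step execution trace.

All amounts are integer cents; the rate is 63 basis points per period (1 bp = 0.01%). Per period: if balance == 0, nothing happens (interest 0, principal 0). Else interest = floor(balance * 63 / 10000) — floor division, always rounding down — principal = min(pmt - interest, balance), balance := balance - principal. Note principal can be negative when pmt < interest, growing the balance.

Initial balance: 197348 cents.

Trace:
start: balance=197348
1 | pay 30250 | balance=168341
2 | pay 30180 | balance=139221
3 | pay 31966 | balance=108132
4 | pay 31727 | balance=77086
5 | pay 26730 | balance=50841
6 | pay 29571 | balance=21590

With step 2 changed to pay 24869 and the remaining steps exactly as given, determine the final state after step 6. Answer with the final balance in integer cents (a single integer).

(re-executing from step 2 with the substitution; state before step 2: balance=168341)
2 | pay 24869 | balance=144532
3 | pay 31966 | balance=113476
4 | pay 31727 | balance=82463
5 | pay 26730 | balance=56252
6 | pay 29571 | balance=27035

27035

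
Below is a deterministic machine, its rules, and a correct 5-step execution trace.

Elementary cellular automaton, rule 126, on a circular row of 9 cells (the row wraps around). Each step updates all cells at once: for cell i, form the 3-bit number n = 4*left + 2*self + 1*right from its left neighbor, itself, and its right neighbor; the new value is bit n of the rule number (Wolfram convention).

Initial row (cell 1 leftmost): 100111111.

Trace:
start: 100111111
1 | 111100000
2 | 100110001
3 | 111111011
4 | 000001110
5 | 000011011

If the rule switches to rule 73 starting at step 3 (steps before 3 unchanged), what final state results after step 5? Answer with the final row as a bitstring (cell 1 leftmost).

(re-executing steps 3..5 under rule 73; state before step 3: 100110001)
3 | 100110101
4 | 100110001
5 | 100110101

100110101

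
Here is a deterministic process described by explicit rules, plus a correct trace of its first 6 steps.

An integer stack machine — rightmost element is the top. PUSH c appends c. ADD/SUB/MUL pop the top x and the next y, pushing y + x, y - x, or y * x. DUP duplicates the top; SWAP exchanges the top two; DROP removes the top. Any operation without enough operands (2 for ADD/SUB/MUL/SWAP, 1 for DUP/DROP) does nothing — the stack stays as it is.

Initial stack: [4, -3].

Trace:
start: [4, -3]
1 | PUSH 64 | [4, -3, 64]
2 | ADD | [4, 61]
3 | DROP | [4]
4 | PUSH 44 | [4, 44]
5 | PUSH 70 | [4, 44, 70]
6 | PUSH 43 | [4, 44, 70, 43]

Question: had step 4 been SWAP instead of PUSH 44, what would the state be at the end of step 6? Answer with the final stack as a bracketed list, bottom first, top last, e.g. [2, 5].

[4, 70, 43]

(re-executing from step 4 with the substitution; state before step 4: [4])
4 | SWAP | [4]
5 | PUSH 70 | [4, 70]
6 | PUSH 43 | [4, 70, 43]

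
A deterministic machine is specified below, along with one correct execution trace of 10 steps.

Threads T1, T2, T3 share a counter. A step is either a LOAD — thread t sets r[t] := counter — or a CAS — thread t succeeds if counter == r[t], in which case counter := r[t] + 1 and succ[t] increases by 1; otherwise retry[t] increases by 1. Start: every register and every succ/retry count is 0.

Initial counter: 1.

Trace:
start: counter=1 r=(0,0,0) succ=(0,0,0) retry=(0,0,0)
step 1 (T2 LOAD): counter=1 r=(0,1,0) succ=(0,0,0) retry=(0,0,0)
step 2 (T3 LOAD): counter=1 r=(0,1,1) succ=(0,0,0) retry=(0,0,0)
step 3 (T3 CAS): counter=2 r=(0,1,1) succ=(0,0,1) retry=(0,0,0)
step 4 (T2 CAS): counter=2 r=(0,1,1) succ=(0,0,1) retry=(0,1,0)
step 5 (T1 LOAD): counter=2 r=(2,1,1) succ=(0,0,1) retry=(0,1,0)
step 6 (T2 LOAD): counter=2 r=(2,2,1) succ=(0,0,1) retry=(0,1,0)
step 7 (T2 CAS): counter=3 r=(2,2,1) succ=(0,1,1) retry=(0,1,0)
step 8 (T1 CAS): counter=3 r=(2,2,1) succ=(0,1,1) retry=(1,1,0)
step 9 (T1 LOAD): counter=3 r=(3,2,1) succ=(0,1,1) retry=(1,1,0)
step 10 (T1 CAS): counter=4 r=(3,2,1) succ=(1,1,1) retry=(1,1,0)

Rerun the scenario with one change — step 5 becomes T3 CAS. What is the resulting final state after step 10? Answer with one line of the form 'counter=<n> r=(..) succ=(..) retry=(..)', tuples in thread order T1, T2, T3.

counter=4 r=(3,2,1) succ=(1,1,1) retry=(1,1,1)

(re-executing from step 5 with the substitution; state before step 5: counter=2 r=(0,1,1) succ=(0,0,1) retry=(0,1,0))
step 5 (T3 CAS): counter=2 r=(0,1,1) succ=(0,0,1) retry=(0,1,1)
step 6 (T2 LOAD): counter=2 r=(0,2,1) succ=(0,0,1) retry=(0,1,1)
step 7 (T2 CAS): counter=3 r=(0,2,1) succ=(0,1,1) retry=(0,1,1)
step 8 (T1 CAS): counter=3 r=(0,2,1) succ=(0,1,1) retry=(1,1,1)
step 9 (T1 LOAD): counter=3 r=(3,2,1) succ=(0,1,1) retry=(1,1,1)
step 10 (T1 CAS): counter=4 r=(3,2,1) succ=(1,1,1) retry=(1,1,1)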